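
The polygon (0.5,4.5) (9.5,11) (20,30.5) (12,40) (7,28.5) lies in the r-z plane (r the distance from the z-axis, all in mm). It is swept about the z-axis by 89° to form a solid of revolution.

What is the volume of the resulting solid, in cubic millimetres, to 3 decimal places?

Volume = 4370.201 mm³

Profile (r,z), 5 vertices: (0.5,4.5) (9.5,11) (20,30.5) (12,40) (7,28.5)
edge 0: (0.5,4.5)→(9.5,11)  cross = 0.5·11 − 9.5·4.5 = -37.2500; (r_i+r_j)·cross = 10·-37.2500 = -372.5000
edge 1: (9.5,11)→(20,30.5)  cross = 9.5·30.5 − 20·11 = 69.7500; (r_i+r_j)·cross = 29.5·69.7500 = 2057.6250
edge 2: (20,30.5)→(12,40)  cross = 20·40 − 12·30.5 = 434.0000; (r_i+r_j)·cross = 32·434.0000 = 13888.0000
edge 3: (12,40)→(7,28.5)  cross = 12·28.5 − 7·40 = 62.0000; (r_i+r_j)·cross = 19·62.0000 = 1178.0000
edge 4: (7,28.5)→(0.5,4.5)  cross = 7·4.5 − 0.5·28.5 = 17.2500; (r_i+r_j)·cross = 7.5·17.2500 = 129.3750
Σcross = 545.7500 → A = |Σcross|/2 = 272.8750 mm²
Σ(r_i+r_j)·cross = 16880.5000 → first moment M = |Σ|/6 = 2813.4167
R_c = M/A = 2813.4167/272.8750 = 10.3103 mm
θ = 89° = 1.553343 rad
V = θ·R_c·A = 1.553343·10.3103·272.8750 = 4370.201 mm³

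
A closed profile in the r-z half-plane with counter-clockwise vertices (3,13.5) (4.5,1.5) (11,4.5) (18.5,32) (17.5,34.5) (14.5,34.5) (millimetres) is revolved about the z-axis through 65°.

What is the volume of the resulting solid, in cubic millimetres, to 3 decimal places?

Volume = 2894.349 mm³

Profile (r,z), 6 vertices: (3,13.5) (4.5,1.5) (11,4.5) (18.5,32) (17.5,34.5) (14.5,34.5)
edge 0: (3,13.5)→(4.5,1.5)  cross = 3·1.5 − 4.5·13.5 = -56.2500; (r_i+r_j)·cross = 7.5·-56.2500 = -421.8750
edge 1: (4.5,1.5)→(11,4.5)  cross = 4.5·4.5 − 11·1.5 = 3.7500; (r_i+r_j)·cross = 15.5·3.7500 = 58.1250
edge 2: (11,4.5)→(18.5,32)  cross = 11·32 − 18.5·4.5 = 268.7500; (r_i+r_j)·cross = 29.5·268.7500 = 7928.1250
edge 3: (18.5,32)→(17.5,34.5)  cross = 18.5·34.5 − 17.5·32 = 78.2500; (r_i+r_j)·cross = 36·78.2500 = 2817.0000
edge 4: (17.5,34.5)→(14.5,34.5)  cross = 17.5·34.5 − 14.5·34.5 = 103.5000; (r_i+r_j)·cross = 32·103.5000 = 3312.0000
edge 5: (14.5,34.5)→(3,13.5)  cross = 14.5·13.5 − 3·34.5 = 92.2500; (r_i+r_j)·cross = 17.5·92.2500 = 1614.3750
Σcross = 490.2500 → A = |Σcross|/2 = 245.1250 mm²
Σ(r_i+r_j)·cross = 15307.7500 → first moment M = |Σ|/6 = 2551.2917
R_c = M/A = 2551.2917/245.1250 = 10.4081 mm
θ = 65° = 1.134464 rad
V = θ·R_c·A = 1.134464·10.4081·245.1250 = 2894.349 mm³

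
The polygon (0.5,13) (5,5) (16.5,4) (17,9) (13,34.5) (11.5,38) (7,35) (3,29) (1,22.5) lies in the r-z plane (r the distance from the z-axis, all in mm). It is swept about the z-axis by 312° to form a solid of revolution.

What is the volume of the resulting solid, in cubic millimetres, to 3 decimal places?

Volume = 19184.921 mm³

Profile (r,z), 9 vertices: (0.5,13) (5,5) (16.5,4) (17,9) (13,34.5) (11.5,38) (7,35) (3,29) (1,22.5)
edge 0: (0.5,13)→(5,5)  cross = 0.5·5 − 5·13 = -62.5000; (r_i+r_j)·cross = 5.5·-62.5000 = -343.7500
edge 1: (5,5)→(16.5,4)  cross = 5·4 − 16.5·5 = -62.5000; (r_i+r_j)·cross = 21.5·-62.5000 = -1343.7500
edge 2: (16.5,4)→(17,9)  cross = 16.5·9 − 17·4 = 80.5000; (r_i+r_j)·cross = 33.5·80.5000 = 2696.7500
edge 3: (17,9)→(13,34.5)  cross = 17·34.5 − 13·9 = 469.5000; (r_i+r_j)·cross = 30·469.5000 = 14085.0000
edge 4: (13,34.5)→(11.5,38)  cross = 13·38 − 11.5·34.5 = 97.2500; (r_i+r_j)·cross = 24.5·97.2500 = 2382.6250
edge 5: (11.5,38)→(7,35)  cross = 11.5·35 − 7·38 = 136.5000; (r_i+r_j)·cross = 18.5·136.5000 = 2525.2500
edge 6: (7,35)→(3,29)  cross = 7·29 − 3·35 = 98.0000; (r_i+r_j)·cross = 10·98.0000 = 980.0000
edge 7: (3,29)→(1,22.5)  cross = 3·22.5 − 1·29 = 38.5000; (r_i+r_j)·cross = 4·38.5000 = 154.0000
edge 8: (1,22.5)→(0.5,13)  cross = 1·13 − 0.5·22.5 = 1.7500; (r_i+r_j)·cross = 1.5·1.7500 = 2.6250
Σcross = 797.0000 → A = |Σcross|/2 = 398.5000 mm²
Σ(r_i+r_j)·cross = 21138.7500 → first moment M = |Σ|/6 = 3523.1250
R_c = M/A = 3523.1250/398.5000 = 8.8410 mm
θ = 312° = 5.445427 rad
V = θ·R_c·A = 5.445427·8.8410·398.5000 = 19184.921 mm³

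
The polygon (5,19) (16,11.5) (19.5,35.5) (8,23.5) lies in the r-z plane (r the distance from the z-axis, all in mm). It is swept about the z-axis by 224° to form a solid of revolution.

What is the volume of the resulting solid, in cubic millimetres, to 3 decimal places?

Profile (r,z), 4 vertices: (5,19) (16,11.5) (19.5,35.5) (8,23.5)
edge 0: (5,19)→(16,11.5)  cross = 5·11.5 − 16·19 = -246.5000; (r_i+r_j)·cross = 21·-246.5000 = -5176.5000
edge 1: (16,11.5)→(19.5,35.5)  cross = 16·35.5 − 19.5·11.5 = 343.7500; (r_i+r_j)·cross = 35.5·343.7500 = 12203.1250
edge 2: (19.5,35.5)→(8,23.5)  cross = 19.5·23.5 − 8·35.5 = 174.2500; (r_i+r_j)·cross = 27.5·174.2500 = 4791.8750
edge 3: (8,23.5)→(5,19)  cross = 8·19 − 5·23.5 = 34.5000; (r_i+r_j)·cross = 13·34.5000 = 448.5000
Σcross = 306.0000 → A = |Σcross|/2 = 153.0000 mm²
Σ(r_i+r_j)·cross = 12267.0000 → first moment M = |Σ|/6 = 2044.5000
R_c = M/A = 2044.5000/153.0000 = 13.3627 mm
θ = 224° = 3.909538 rad
V = θ·R_c·A = 3.909538·13.3627·153.0000 = 7993.049 mm³

Volume = 7993.049 mm³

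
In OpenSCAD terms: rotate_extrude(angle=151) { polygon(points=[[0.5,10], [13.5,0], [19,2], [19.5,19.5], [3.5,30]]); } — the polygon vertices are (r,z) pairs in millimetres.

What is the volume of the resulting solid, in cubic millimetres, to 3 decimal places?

Profile (r,z), 5 vertices: (0.5,10) (13.5,0) (19,2) (19.5,19.5) (3.5,30)
edge 0: (0.5,10)→(13.5,0)  cross = 0.5·0 − 13.5·10 = -135.0000; (r_i+r_j)·cross = 14·-135.0000 = -1890.0000
edge 1: (13.5,0)→(19,2)  cross = 13.5·2 − 19·0 = 27.0000; (r_i+r_j)·cross = 32.5·27.0000 = 877.5000
edge 2: (19,2)→(19.5,19.5)  cross = 19·19.5 − 19.5·2 = 331.5000; (r_i+r_j)·cross = 38.5·331.5000 = 12762.7500
edge 3: (19.5,19.5)→(3.5,30)  cross = 19.5·30 − 3.5·19.5 = 516.7500; (r_i+r_j)·cross = 23·516.7500 = 11885.2500
edge 4: (3.5,30)→(0.5,10)  cross = 3.5·10 − 0.5·30 = 20.0000; (r_i+r_j)·cross = 4·20.0000 = 80.0000
Σcross = 760.2500 → A = |Σcross|/2 = 380.1250 mm²
Σ(r_i+r_j)·cross = 23715.5000 → first moment M = |Σ|/6 = 3952.5833
R_c = M/A = 3952.5833/380.1250 = 10.3981 mm
θ = 151° = 2.635447 rad
V = θ·R_c·A = 2.635447·10.3981·380.1250 = 10416.825 mm³

Volume = 10416.825 mm³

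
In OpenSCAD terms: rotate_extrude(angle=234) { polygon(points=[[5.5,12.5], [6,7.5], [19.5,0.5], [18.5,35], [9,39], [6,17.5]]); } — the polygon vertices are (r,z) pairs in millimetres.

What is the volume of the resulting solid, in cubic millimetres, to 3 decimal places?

Volume = 21325.229 mm³

Profile (r,z), 6 vertices: (5.5,12.5) (6,7.5) (19.5,0.5) (18.5,35) (9,39) (6,17.5)
edge 0: (5.5,12.5)→(6,7.5)  cross = 5.5·7.5 − 6·12.5 = -33.7500; (r_i+r_j)·cross = 11.5·-33.7500 = -388.1250
edge 1: (6,7.5)→(19.5,0.5)  cross = 6·0.5 − 19.5·7.5 = -143.2500; (r_i+r_j)·cross = 25.5·-143.2500 = -3652.8750
edge 2: (19.5,0.5)→(18.5,35)  cross = 19.5·35 − 18.5·0.5 = 673.2500; (r_i+r_j)·cross = 38·673.2500 = 25583.5000
edge 3: (18.5,35)→(9,39)  cross = 18.5·39 − 9·35 = 406.5000; (r_i+r_j)·cross = 27.5·406.5000 = 11178.7500
edge 4: (9,39)→(6,17.5)  cross = 9·17.5 − 6·39 = -76.5000; (r_i+r_j)·cross = 15·-76.5000 = -1147.5000
edge 5: (6,17.5)→(5.5,12.5)  cross = 6·12.5 − 5.5·17.5 = -21.2500; (r_i+r_j)·cross = 11.5·-21.2500 = -244.3750
Σcross = 805.0000 → A = |Σcross|/2 = 402.5000 mm²
Σ(r_i+r_j)·cross = 31329.3750 → first moment M = |Σ|/6 = 5221.5625
R_c = M/A = 5221.5625/402.5000 = 12.9728 mm
θ = 234° = 4.084070 rad
V = θ·R_c·A = 4.084070·12.9728·402.5000 = 21325.229 mm³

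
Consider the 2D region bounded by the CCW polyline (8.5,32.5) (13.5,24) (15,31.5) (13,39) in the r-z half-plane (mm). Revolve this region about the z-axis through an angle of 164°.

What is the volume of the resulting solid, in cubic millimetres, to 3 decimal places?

Volume = 1701.005 mm³

Profile (r,z), 4 vertices: (8.5,32.5) (13.5,24) (15,31.5) (13,39)
edge 0: (8.5,32.5)→(13.5,24)  cross = 8.5·24 − 13.5·32.5 = -234.7500; (r_i+r_j)·cross = 22·-234.7500 = -5164.5000
edge 1: (13.5,24)→(15,31.5)  cross = 13.5·31.5 − 15·24 = 65.2500; (r_i+r_j)·cross = 28.5·65.2500 = 1859.6250
edge 2: (15,31.5)→(13,39)  cross = 15·39 − 13·31.5 = 175.5000; (r_i+r_j)·cross = 28·175.5000 = 4914.0000
edge 3: (13,39)→(8.5,32.5)  cross = 13·32.5 − 8.5·39 = 91.0000; (r_i+r_j)·cross = 21.5·91.0000 = 1956.5000
Σcross = 97.0000 → A = |Σcross|/2 = 48.5000 mm²
Σ(r_i+r_j)·cross = 3565.6250 → first moment M = |Σ|/6 = 594.2708
R_c = M/A = 594.2708/48.5000 = 12.2530 mm
θ = 164° = 2.862340 rad
V = θ·R_c·A = 2.862340·12.2530·48.5000 = 1701.005 mm³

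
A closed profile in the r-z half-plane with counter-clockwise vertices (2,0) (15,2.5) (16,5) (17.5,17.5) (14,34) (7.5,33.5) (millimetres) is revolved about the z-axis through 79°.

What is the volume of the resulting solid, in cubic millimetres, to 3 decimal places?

Volume = 5195.414 mm³

Profile (r,z), 6 vertices: (2,0) (15,2.5) (16,5) (17.5,17.5) (14,34) (7.5,33.5)
edge 0: (2,0)→(15,2.5)  cross = 2·2.5 − 15·0 = 5.0000; (r_i+r_j)·cross = 17·5.0000 = 85.0000
edge 1: (15,2.5)→(16,5)  cross = 15·5 − 16·2.5 = 35.0000; (r_i+r_j)·cross = 31·35.0000 = 1085.0000
edge 2: (16,5)→(17.5,17.5)  cross = 16·17.5 − 17.5·5 = 192.5000; (r_i+r_j)·cross = 33.5·192.5000 = 6448.7500
edge 3: (17.5,17.5)→(14,34)  cross = 17.5·34 − 14·17.5 = 350.0000; (r_i+r_j)·cross = 31.5·350.0000 = 11025.0000
edge 4: (14,34)→(7.5,33.5)  cross = 14·33.5 − 7.5·34 = 214.0000; (r_i+r_j)·cross = 21.5·214.0000 = 4601.0000
edge 5: (7.5,33.5)→(2,0)  cross = 7.5·0 − 2·33.5 = -67.0000; (r_i+r_j)·cross = 9.5·-67.0000 = -636.5000
Σcross = 729.5000 → A = |Σcross|/2 = 364.7500 mm²
Σ(r_i+r_j)·cross = 22608.2500 → first moment M = |Σ|/6 = 3768.0417
R_c = M/A = 3768.0417/364.7500 = 10.3305 mm
θ = 79° = 1.378810 rad
V = θ·R_c·A = 1.378810·10.3305·364.7500 = 5195.414 mm³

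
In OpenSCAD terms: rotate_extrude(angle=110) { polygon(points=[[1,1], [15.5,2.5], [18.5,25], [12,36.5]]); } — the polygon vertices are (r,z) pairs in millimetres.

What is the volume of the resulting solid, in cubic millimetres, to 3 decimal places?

Profile (r,z), 4 vertices: (1,1) (15.5,2.5) (18.5,25) (12,36.5)
edge 0: (1,1)→(15.5,2.5)  cross = 1·2.5 − 15.5·1 = -13.0000; (r_i+r_j)·cross = 16.5·-13.0000 = -214.5000
edge 1: (15.5,2.5)→(18.5,25)  cross = 15.5·25 − 18.5·2.5 = 341.2500; (r_i+r_j)·cross = 34·341.2500 = 11602.5000
edge 2: (18.5,25)→(12,36.5)  cross = 18.5·36.5 − 12·25 = 375.2500; (r_i+r_j)·cross = 30.5·375.2500 = 11445.1250
edge 3: (12,36.5)→(1,1)  cross = 12·1 − 1·36.5 = -24.5000; (r_i+r_j)·cross = 13·-24.5000 = -318.5000
Σcross = 679.0000 → A = |Σcross|/2 = 339.5000 mm²
Σ(r_i+r_j)·cross = 22514.6250 → first moment M = |Σ|/6 = 3752.4375
R_c = M/A = 3752.4375/339.5000 = 11.0528 mm
θ = 110° = 1.919862 rad
V = θ·R_c·A = 1.919862·11.0528·339.5000 = 7204.163 mm³

Volume = 7204.163 mm³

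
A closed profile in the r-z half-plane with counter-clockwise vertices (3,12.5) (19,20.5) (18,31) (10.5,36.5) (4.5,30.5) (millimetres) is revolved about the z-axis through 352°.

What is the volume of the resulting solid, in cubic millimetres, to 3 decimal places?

Volume = 16169.207 mm³

Profile (r,z), 5 vertices: (3,12.5) (19,20.5) (18,31) (10.5,36.5) (4.5,30.5)
edge 0: (3,12.5)→(19,20.5)  cross = 3·20.5 − 19·12.5 = -176.0000; (r_i+r_j)·cross = 22·-176.0000 = -3872.0000
edge 1: (19,20.5)→(18,31)  cross = 19·31 − 18·20.5 = 220.0000; (r_i+r_j)·cross = 37·220.0000 = 8140.0000
edge 2: (18,31)→(10.5,36.5)  cross = 18·36.5 − 10.5·31 = 331.5000; (r_i+r_j)·cross = 28.5·331.5000 = 9447.7500
edge 3: (10.5,36.5)→(4.5,30.5)  cross = 10.5·30.5 − 4.5·36.5 = 156.0000; (r_i+r_j)·cross = 15·156.0000 = 2340.0000
edge 4: (4.5,30.5)→(3,12.5)  cross = 4.5·12.5 − 3·30.5 = -35.2500; (r_i+r_j)·cross = 7.5·-35.2500 = -264.3750
Σcross = 496.2500 → A = |Σcross|/2 = 248.1250 mm²
Σ(r_i+r_j)·cross = 15791.3750 → first moment M = |Σ|/6 = 2631.8958
R_c = M/A = 2631.8958/248.1250 = 10.6071 mm
θ = 352° = 6.143559 rad
V = θ·R_c·A = 6.143559·10.6071·248.1250 = 16169.207 mm³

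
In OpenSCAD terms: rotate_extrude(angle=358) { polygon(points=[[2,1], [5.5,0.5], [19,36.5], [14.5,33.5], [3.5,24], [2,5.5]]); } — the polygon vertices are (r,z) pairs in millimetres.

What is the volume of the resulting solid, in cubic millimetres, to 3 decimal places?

Volume = 12709.129 mm³

Profile (r,z), 6 vertices: (2,1) (5.5,0.5) (19,36.5) (14.5,33.5) (3.5,24) (2,5.5)
edge 0: (2,1)→(5.5,0.5)  cross = 2·0.5 − 5.5·1 = -4.5000; (r_i+r_j)·cross = 7.5·-4.5000 = -33.7500
edge 1: (5.5,0.5)→(19,36.5)  cross = 5.5·36.5 − 19·0.5 = 191.2500; (r_i+r_j)·cross = 24.5·191.2500 = 4685.6250
edge 2: (19,36.5)→(14.5,33.5)  cross = 19·33.5 − 14.5·36.5 = 107.2500; (r_i+r_j)·cross = 33.5·107.2500 = 3592.8750
edge 3: (14.5,33.5)→(3.5,24)  cross = 14.5·24 − 3.5·33.5 = 230.7500; (r_i+r_j)·cross = 18·230.7500 = 4153.5000
edge 4: (3.5,24)→(2,5.5)  cross = 3.5·5.5 − 2·24 = -28.7500; (r_i+r_j)·cross = 5.5·-28.7500 = -158.1250
edge 5: (2,5.5)→(2,1)  cross = 2·1 − 2·5.5 = -9.0000; (r_i+r_j)·cross = 4·-9.0000 = -36.0000
Σcross = 487.0000 → A = |Σcross|/2 = 243.5000 mm²
Σ(r_i+r_j)·cross = 12204.1250 → first moment M = |Σ|/6 = 2034.0208
R_c = M/A = 2034.0208/243.5000 = 8.3533 mm
θ = 358° = 6.248279 rad
V = θ·R_c·A = 6.248279·8.3533·243.5000 = 12709.129 mm³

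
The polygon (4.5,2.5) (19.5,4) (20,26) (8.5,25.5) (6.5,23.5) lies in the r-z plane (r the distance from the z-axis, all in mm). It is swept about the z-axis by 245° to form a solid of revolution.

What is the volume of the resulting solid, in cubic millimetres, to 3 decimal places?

Profile (r,z), 5 vertices: (4.5,2.5) (19.5,4) (20,26) (8.5,25.5) (6.5,23.5)
edge 0: (4.5,2.5)→(19.5,4)  cross = 4.5·4 − 19.5·2.5 = -30.7500; (r_i+r_j)·cross = 24·-30.7500 = -738.0000
edge 1: (19.5,4)→(20,26)  cross = 19.5·26 − 20·4 = 427.0000; (r_i+r_j)·cross = 39.5·427.0000 = 16866.5000
edge 2: (20,26)→(8.5,25.5)  cross = 20·25.5 − 8.5·26 = 289.0000; (r_i+r_j)·cross = 28.5·289.0000 = 8236.5000
edge 3: (8.5,25.5)→(6.5,23.5)  cross = 8.5·23.5 − 6.5·25.5 = 34.0000; (r_i+r_j)·cross = 15·34.0000 = 510.0000
edge 4: (6.5,23.5)→(4.5,2.5)  cross = 6.5·2.5 − 4.5·23.5 = -89.5000; (r_i+r_j)·cross = 11·-89.5000 = -984.5000
Σcross = 629.7500 → A = |Σcross|/2 = 314.8750 mm²
Σ(r_i+r_j)·cross = 23890.5000 → first moment M = |Σ|/6 = 3981.7500
R_c = M/A = 3981.7500/314.8750 = 12.6455 mm
θ = 245° = 4.276057 rad
V = θ·R_c·A = 4.276057·12.6455·314.8750 = 17026.189 mm³

Volume = 17026.189 mm³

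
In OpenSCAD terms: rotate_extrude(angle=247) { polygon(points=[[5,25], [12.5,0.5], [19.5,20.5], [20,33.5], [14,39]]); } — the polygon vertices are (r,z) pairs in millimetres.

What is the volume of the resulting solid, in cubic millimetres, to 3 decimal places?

Volume = 18386.528 mm³

Profile (r,z), 5 vertices: (5,25) (12.5,0.5) (19.5,20.5) (20,33.5) (14,39)
edge 0: (5,25)→(12.5,0.5)  cross = 5·0.5 − 12.5·25 = -310.0000; (r_i+r_j)·cross = 17.5·-310.0000 = -5425.0000
edge 1: (12.5,0.5)→(19.5,20.5)  cross = 12.5·20.5 − 19.5·0.5 = 246.5000; (r_i+r_j)·cross = 32·246.5000 = 7888.0000
edge 2: (19.5,20.5)→(20,33.5)  cross = 19.5·33.5 − 20·20.5 = 243.2500; (r_i+r_j)·cross = 39.5·243.2500 = 9608.3750
edge 3: (20,33.5)→(14,39)  cross = 20·39 − 14·33.5 = 311.0000; (r_i+r_j)·cross = 34·311.0000 = 10574.0000
edge 4: (14,39)→(5,25)  cross = 14·25 − 5·39 = 155.0000; (r_i+r_j)·cross = 19·155.0000 = 2945.0000
Σcross = 645.7500 → A = |Σcross|/2 = 322.8750 mm²
Σ(r_i+r_j)·cross = 25590.3750 → first moment M = |Σ|/6 = 4265.0625
R_c = M/A = 4265.0625/322.8750 = 13.2096 mm
θ = 247° = 4.310963 rad
V = θ·R_c·A = 4.310963·13.2096·322.8750 = 18386.528 mm³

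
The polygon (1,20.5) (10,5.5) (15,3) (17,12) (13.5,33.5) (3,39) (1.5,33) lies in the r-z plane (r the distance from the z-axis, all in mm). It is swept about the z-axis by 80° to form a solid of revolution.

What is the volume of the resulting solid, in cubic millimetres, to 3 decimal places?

Profile (r,z), 7 vertices: (1,20.5) (10,5.5) (15,3) (17,12) (13.5,33.5) (3,39) (1.5,33)
edge 0: (1,20.5)→(10,5.5)  cross = 1·5.5 − 10·20.5 = -199.5000; (r_i+r_j)·cross = 11·-199.5000 = -2194.5000
edge 1: (10,5.5)→(15,3)  cross = 10·3 − 15·5.5 = -52.5000; (r_i+r_j)·cross = 25·-52.5000 = -1312.5000
edge 2: (15,3)→(17,12)  cross = 15·12 − 17·3 = 129.0000; (r_i+r_j)·cross = 32·129.0000 = 4128.0000
edge 3: (17,12)→(13.5,33.5)  cross = 17·33.5 − 13.5·12 = 407.5000; (r_i+r_j)·cross = 30.5·407.5000 = 12428.7500
edge 4: (13.5,33.5)→(3,39)  cross = 13.5·39 − 3·33.5 = 426.0000; (r_i+r_j)·cross = 16.5·426.0000 = 7029.0000
edge 5: (3,39)→(1.5,33)  cross = 3·33 − 1.5·39 = 40.5000; (r_i+r_j)·cross = 4.5·40.5000 = 182.2500
edge 6: (1.5,33)→(1,20.5)  cross = 1.5·20.5 − 1·33 = -2.2500; (r_i+r_j)·cross = 2.5·-2.2500 = -5.6250
Σcross = 748.7500 → A = |Σcross|/2 = 374.3750 mm²
Σ(r_i+r_j)·cross = 20255.3750 → first moment M = |Σ|/6 = 3375.8958
R_c = M/A = 3375.8958/374.3750 = 9.0174 mm
θ = 80° = 1.396263 rad
V = θ·R_c·A = 1.396263·9.0174·374.3750 = 4713.640 mm³

Volume = 4713.640 mm³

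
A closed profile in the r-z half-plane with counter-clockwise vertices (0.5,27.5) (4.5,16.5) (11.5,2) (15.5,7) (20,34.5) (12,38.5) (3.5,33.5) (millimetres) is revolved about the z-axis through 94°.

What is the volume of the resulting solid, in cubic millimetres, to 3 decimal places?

Profile (r,z), 7 vertices: (0.5,27.5) (4.5,16.5) (11.5,2) (15.5,7) (20,34.5) (12,38.5) (3.5,33.5)
edge 0: (0.5,27.5)→(4.5,16.5)  cross = 0.5·16.5 − 4.5·27.5 = -115.5000; (r_i+r_j)·cross = 5·-115.5000 = -577.5000
edge 1: (4.5,16.5)→(11.5,2)  cross = 4.5·2 − 11.5·16.5 = -180.7500; (r_i+r_j)·cross = 16·-180.7500 = -2892.0000
edge 2: (11.5,2)→(15.5,7)  cross = 11.5·7 − 15.5·2 = 49.5000; (r_i+r_j)·cross = 27·49.5000 = 1336.5000
edge 3: (15.5,7)→(20,34.5)  cross = 15.5·34.5 − 20·7 = 394.7500; (r_i+r_j)·cross = 35.5·394.7500 = 14013.6250
edge 4: (20,34.5)→(12,38.5)  cross = 20·38.5 − 12·34.5 = 356.0000; (r_i+r_j)·cross = 32·356.0000 = 11392.0000
edge 5: (12,38.5)→(3.5,33.5)  cross = 12·33.5 − 3.5·38.5 = 267.2500; (r_i+r_j)·cross = 15.5·267.2500 = 4142.3750
edge 6: (3.5,33.5)→(0.5,27.5)  cross = 3.5·27.5 − 0.5·33.5 = 79.5000; (r_i+r_j)·cross = 4·79.5000 = 318.0000
Σcross = 850.7500 → A = |Σcross|/2 = 425.3750 mm²
Σ(r_i+r_j)·cross = 27733.0000 → first moment M = |Σ|/6 = 4622.1667
R_c = M/A = 4622.1667/425.3750 = 10.8661 mm
θ = 94° = 1.640609 rad
V = θ·R_c·A = 1.640609·10.8661·425.3750 = 7583.171 mm³

Volume = 7583.171 mm³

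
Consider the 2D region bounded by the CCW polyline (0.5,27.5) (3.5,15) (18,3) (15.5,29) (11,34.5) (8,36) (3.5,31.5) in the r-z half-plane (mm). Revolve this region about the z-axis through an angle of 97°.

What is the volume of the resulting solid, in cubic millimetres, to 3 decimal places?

Profile (r,z), 7 vertices: (0.5,27.5) (3.5,15) (18,3) (15.5,29) (11,34.5) (8,36) (3.5,31.5)
edge 0: (0.5,27.5)→(3.5,15)  cross = 0.5·15 − 3.5·27.5 = -88.7500; (r_i+r_j)·cross = 4·-88.7500 = -355.0000
edge 1: (3.5,15)→(18,3)  cross = 3.5·3 − 18·15 = -259.5000; (r_i+r_j)·cross = 21.5·-259.5000 = -5579.2500
edge 2: (18,3)→(15.5,29)  cross = 18·29 − 15.5·3 = 475.5000; (r_i+r_j)·cross = 33.5·475.5000 = 15929.2500
edge 3: (15.5,29)→(11,34.5)  cross = 15.5·34.5 − 11·29 = 215.7500; (r_i+r_j)·cross = 26.5·215.7500 = 5717.3750
edge 4: (11,34.5)→(8,36)  cross = 11·36 − 8·34.5 = 120.0000; (r_i+r_j)·cross = 19·120.0000 = 2280.0000
edge 5: (8,36)→(3.5,31.5)  cross = 8·31.5 − 3.5·36 = 126.0000; (r_i+r_j)·cross = 11.5·126.0000 = 1449.0000
edge 6: (3.5,31.5)→(0.5,27.5)  cross = 3.5·27.5 − 0.5·31.5 = 80.5000; (r_i+r_j)·cross = 4·80.5000 = 322.0000
Σcross = 669.5000 → A = |Σcross|/2 = 334.7500 mm²
Σ(r_i+r_j)·cross = 19763.3750 → first moment M = |Σ|/6 = 3293.8958
R_c = M/A = 3293.8958/334.7500 = 9.8399 mm
θ = 97° = 1.692969 rad
V = θ·R_c·A = 1.692969·9.8399·334.7500 = 5576.465 mm³

Volume = 5576.465 mm³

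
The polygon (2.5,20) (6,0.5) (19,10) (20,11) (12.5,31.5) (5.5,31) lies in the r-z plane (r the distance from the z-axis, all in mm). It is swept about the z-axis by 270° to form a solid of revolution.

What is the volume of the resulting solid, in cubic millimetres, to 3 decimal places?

Volume = 16278.850 mm³

Profile (r,z), 6 vertices: (2.5,20) (6,0.5) (19,10) (20,11) (12.5,31.5) (5.5,31)
edge 0: (2.5,20)→(6,0.5)  cross = 2.5·0.5 − 6·20 = -118.7500; (r_i+r_j)·cross = 8.5·-118.7500 = -1009.3750
edge 1: (6,0.5)→(19,10)  cross = 6·10 − 19·0.5 = 50.5000; (r_i+r_j)·cross = 25·50.5000 = 1262.5000
edge 2: (19,10)→(20,11)  cross = 19·11 − 20·10 = 9.0000; (r_i+r_j)·cross = 39·9.0000 = 351.0000
edge 3: (20,11)→(12.5,31.5)  cross = 20·31.5 − 12.5·11 = 492.5000; (r_i+r_j)·cross = 32.5·492.5000 = 16006.2500
edge 4: (12.5,31.5)→(5.5,31)  cross = 12.5·31 − 5.5·31.5 = 214.2500; (r_i+r_j)·cross = 18·214.2500 = 3856.5000
edge 5: (5.5,31)→(2.5,20)  cross = 5.5·20 − 2.5·31 = 32.5000; (r_i+r_j)·cross = 8·32.5000 = 260.0000
Σcross = 680.0000 → A = |Σcross|/2 = 340.0000 mm²
Σ(r_i+r_j)·cross = 20726.8750 → first moment M = |Σ|/6 = 3454.4792
R_c = M/A = 3454.4792/340.0000 = 10.1602 mm
θ = 270° = 4.712389 rad
V = θ·R_c·A = 4.712389·10.1602·340.0000 = 16278.850 mm³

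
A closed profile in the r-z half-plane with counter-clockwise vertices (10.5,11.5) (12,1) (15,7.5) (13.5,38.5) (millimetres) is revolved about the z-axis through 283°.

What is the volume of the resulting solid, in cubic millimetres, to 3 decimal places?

Volume = 5559.470 mm³

Profile (r,z), 4 vertices: (10.5,11.5) (12,1) (15,7.5) (13.5,38.5)
edge 0: (10.5,11.5)→(12,1)  cross = 10.5·1 − 12·11.5 = -127.5000; (r_i+r_j)·cross = 22.5·-127.5000 = -2868.7500
edge 1: (12,1)→(15,7.5)  cross = 12·7.5 − 15·1 = 75.0000; (r_i+r_j)·cross = 27·75.0000 = 2025.0000
edge 2: (15,7.5)→(13.5,38.5)  cross = 15·38.5 − 13.5·7.5 = 476.2500; (r_i+r_j)·cross = 28.5·476.2500 = 13573.1250
edge 3: (13.5,38.5)→(10.5,11.5)  cross = 13.5·11.5 − 10.5·38.5 = -249.0000; (r_i+r_j)·cross = 24·-249.0000 = -5976.0000
Σcross = 174.7500 → A = |Σcross|/2 = 87.3750 mm²
Σ(r_i+r_j)·cross = 6753.3750 → first moment M = |Σ|/6 = 1125.5625
R_c = M/A = 1125.5625/87.3750 = 12.8820 mm
θ = 283° = 4.939282 rad
V = θ·R_c·A = 4.939282·12.8820·87.3750 = 5559.470 mm³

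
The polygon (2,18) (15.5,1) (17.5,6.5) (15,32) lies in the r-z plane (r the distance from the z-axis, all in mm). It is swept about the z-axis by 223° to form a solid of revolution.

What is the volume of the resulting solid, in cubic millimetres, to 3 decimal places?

Profile (r,z), 4 vertices: (2,18) (15.5,1) (17.5,6.5) (15,32)
edge 0: (2,18)→(15.5,1)  cross = 2·1 − 15.5·18 = -277.0000; (r_i+r_j)·cross = 17.5·-277.0000 = -4847.5000
edge 1: (15.5,1)→(17.5,6.5)  cross = 15.5·6.5 − 17.5·1 = 83.2500; (r_i+r_j)·cross = 33·83.2500 = 2747.2500
edge 2: (17.5,6.5)→(15,32)  cross = 17.5·32 − 15·6.5 = 462.5000; (r_i+r_j)·cross = 32.5·462.5000 = 15031.2500
edge 3: (15,32)→(2,18)  cross = 15·18 − 2·32 = 206.0000; (r_i+r_j)·cross = 17·206.0000 = 3502.0000
Σcross = 474.7500 → A = |Σcross|/2 = 237.3750 mm²
Σ(r_i+r_j)·cross = 16433.0000 → first moment M = |Σ|/6 = 2738.8333
R_c = M/A = 2738.8333/237.3750 = 11.5380 mm
θ = 223° = 3.892084 rad
V = θ·R_c·A = 3.892084·11.5380·237.3750 = 10659.770 mm³

Volume = 10659.770 mm³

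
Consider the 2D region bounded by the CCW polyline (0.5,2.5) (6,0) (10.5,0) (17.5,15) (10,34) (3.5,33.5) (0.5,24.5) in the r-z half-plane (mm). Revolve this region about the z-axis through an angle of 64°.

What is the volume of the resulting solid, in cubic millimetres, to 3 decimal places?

Volume = 3673.290 mm³

Profile (r,z), 7 vertices: (0.5,2.5) (6,0) (10.5,0) (17.5,15) (10,34) (3.5,33.5) (0.5,24.5)
edge 0: (0.5,2.5)→(6,0)  cross = 0.5·0 − 6·2.5 = -15.0000; (r_i+r_j)·cross = 6.5·-15.0000 = -97.5000
edge 1: (6,0)→(10.5,0)  cross = 6·0 − 10.5·0 = 0.0000; (r_i+r_j)·cross = 16.5·0.0000 = 0.0000
edge 2: (10.5,0)→(17.5,15)  cross = 10.5·15 − 17.5·0 = 157.5000; (r_i+r_j)·cross = 28·157.5000 = 4410.0000
edge 3: (17.5,15)→(10,34)  cross = 17.5·34 − 10·15 = 445.0000; (r_i+r_j)·cross = 27.5·445.0000 = 12237.5000
edge 4: (10,34)→(3.5,33.5)  cross = 10·33.5 − 3.5·34 = 216.0000; (r_i+r_j)·cross = 13.5·216.0000 = 2916.0000
edge 5: (3.5,33.5)→(0.5,24.5)  cross = 3.5·24.5 − 0.5·33.5 = 69.0000; (r_i+r_j)·cross = 4·69.0000 = 276.0000
edge 6: (0.5,24.5)→(0.5,2.5)  cross = 0.5·2.5 − 0.5·24.5 = -11.0000; (r_i+r_j)·cross = 1·-11.0000 = -11.0000
Σcross = 861.5000 → A = |Σcross|/2 = 430.7500 mm²
Σ(r_i+r_j)·cross = 19731.0000 → first moment M = |Σ|/6 = 3288.5000
R_c = M/A = 3288.5000/430.7500 = 7.6344 mm
θ = 64° = 1.117011 rad
V = θ·R_c·A = 1.117011·7.6344·430.7500 = 3673.290 mm³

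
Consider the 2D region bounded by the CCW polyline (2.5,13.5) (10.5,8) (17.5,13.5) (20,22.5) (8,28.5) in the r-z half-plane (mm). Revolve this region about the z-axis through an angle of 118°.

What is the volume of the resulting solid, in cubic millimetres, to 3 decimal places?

Volume = 4947.149 mm³

Profile (r,z), 5 vertices: (2.5,13.5) (10.5,8) (17.5,13.5) (20,22.5) (8,28.5)
edge 0: (2.5,13.5)→(10.5,8)  cross = 2.5·8 − 10.5·13.5 = -121.7500; (r_i+r_j)·cross = 13·-121.7500 = -1582.7500
edge 1: (10.5,8)→(17.5,13.5)  cross = 10.5·13.5 − 17.5·8 = 1.7500; (r_i+r_j)·cross = 28·1.7500 = 49.0000
edge 2: (17.5,13.5)→(20,22.5)  cross = 17.5·22.5 − 20·13.5 = 123.7500; (r_i+r_j)·cross = 37.5·123.7500 = 4640.6250
edge 3: (20,22.5)→(8,28.5)  cross = 20·28.5 − 8·22.5 = 390.0000; (r_i+r_j)·cross = 28·390.0000 = 10920.0000
edge 4: (8,28.5)→(2.5,13.5)  cross = 8·13.5 − 2.5·28.5 = 36.7500; (r_i+r_j)·cross = 10.5·36.7500 = 385.8750
Σcross = 430.5000 → A = |Σcross|/2 = 215.2500 mm²
Σ(r_i+r_j)·cross = 14412.7500 → first moment M = |Σ|/6 = 2402.1250
R_c = M/A = 2402.1250/215.2500 = 11.1597 mm
θ = 118° = 2.059489 rad
V = θ·R_c·A = 2.059489·11.1597·215.2500 = 4947.149 mm³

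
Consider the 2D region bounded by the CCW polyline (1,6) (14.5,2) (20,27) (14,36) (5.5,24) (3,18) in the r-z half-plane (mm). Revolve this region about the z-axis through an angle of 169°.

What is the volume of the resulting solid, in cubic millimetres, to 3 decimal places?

Volume = 12465.897 mm³

Profile (r,z), 6 vertices: (1,6) (14.5,2) (20,27) (14,36) (5.5,24) (3,18)
edge 0: (1,6)→(14.5,2)  cross = 1·2 − 14.5·6 = -85.0000; (r_i+r_j)·cross = 15.5·-85.0000 = -1317.5000
edge 1: (14.5,2)→(20,27)  cross = 14.5·27 − 20·2 = 351.5000; (r_i+r_j)·cross = 34.5·351.5000 = 12126.7500
edge 2: (20,27)→(14,36)  cross = 20·36 − 14·27 = 342.0000; (r_i+r_j)·cross = 34·342.0000 = 11628.0000
edge 3: (14,36)→(5.5,24)  cross = 14·24 − 5.5·36 = 138.0000; (r_i+r_j)·cross = 19.5·138.0000 = 2691.0000
edge 4: (5.5,24)→(3,18)  cross = 5.5·18 − 3·24 = 27.0000; (r_i+r_j)·cross = 8.5·27.0000 = 229.5000
edge 5: (3,18)→(1,6)  cross = 3·6 − 1·18 = 0.0000; (r_i+r_j)·cross = 4·0.0000 = 0.0000
Σcross = 773.5000 → A = |Σcross|/2 = 386.7500 mm²
Σ(r_i+r_j)·cross = 25357.7500 → first moment M = |Σ|/6 = 4226.2917
R_c = M/A = 4226.2917/386.7500 = 10.9277 mm
θ = 169° = 2.949606 rad
V = θ·R_c·A = 2.949606·10.9277·386.7500 = 12465.897 mm³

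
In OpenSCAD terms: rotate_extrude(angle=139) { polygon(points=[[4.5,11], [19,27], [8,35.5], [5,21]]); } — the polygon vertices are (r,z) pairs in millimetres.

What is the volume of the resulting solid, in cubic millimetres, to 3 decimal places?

Volume = 3972.385 mm³

Profile (r,z), 4 vertices: (4.5,11) (19,27) (8,35.5) (5,21)
edge 0: (4.5,11)→(19,27)  cross = 4.5·27 − 19·11 = -87.5000; (r_i+r_j)·cross = 23.5·-87.5000 = -2056.2500
edge 1: (19,27)→(8,35.5)  cross = 19·35.5 − 8·27 = 458.5000; (r_i+r_j)·cross = 27·458.5000 = 12379.5000
edge 2: (8,35.5)→(5,21)  cross = 8·21 − 5·35.5 = -9.5000; (r_i+r_j)·cross = 13·-9.5000 = -123.5000
edge 3: (5,21)→(4.5,11)  cross = 5·11 − 4.5·21 = -39.5000; (r_i+r_j)·cross = 9.5·-39.5000 = -375.2500
Σcross = 322.0000 → A = |Σcross|/2 = 161.0000 mm²
Σ(r_i+r_j)·cross = 9824.5000 → first moment M = |Σ|/6 = 1637.4167
R_c = M/A = 1637.4167/161.0000 = 10.1703 mm
θ = 139° = 2.426008 rad
V = θ·R_c·A = 2.426008·10.1703·161.0000 = 3972.385 mm³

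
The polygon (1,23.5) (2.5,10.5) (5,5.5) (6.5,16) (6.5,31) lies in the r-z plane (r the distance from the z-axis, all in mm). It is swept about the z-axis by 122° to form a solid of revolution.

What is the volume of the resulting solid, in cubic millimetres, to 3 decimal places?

Volume = 791.390 mm³

Profile (r,z), 5 vertices: (1,23.5) (2.5,10.5) (5,5.5) (6.5,16) (6.5,31)
edge 0: (1,23.5)→(2.5,10.5)  cross = 1·10.5 − 2.5·23.5 = -48.2500; (r_i+r_j)·cross = 3.5·-48.2500 = -168.8750
edge 1: (2.5,10.5)→(5,5.5)  cross = 2.5·5.5 − 5·10.5 = -38.7500; (r_i+r_j)·cross = 7.5·-38.7500 = -290.6250
edge 2: (5,5.5)→(6.5,16)  cross = 5·16 − 6.5·5.5 = 44.2500; (r_i+r_j)·cross = 11.5·44.2500 = 508.8750
edge 3: (6.5,16)→(6.5,31)  cross = 6.5·31 − 6.5·16 = 97.5000; (r_i+r_j)·cross = 13·97.5000 = 1267.5000
edge 4: (6.5,31)→(1,23.5)  cross = 6.5·23.5 − 1·31 = 121.7500; (r_i+r_j)·cross = 7.5·121.7500 = 913.1250
Σcross = 176.5000 → A = |Σcross|/2 = 88.2500 mm²
Σ(r_i+r_j)·cross = 2230.0000 → first moment M = |Σ|/6 = 371.6667
R_c = M/A = 371.6667/88.2500 = 4.2115 mm
θ = 122° = 2.129302 rad
V = θ·R_c·A = 2.129302·4.2115·88.2500 = 791.390 mm³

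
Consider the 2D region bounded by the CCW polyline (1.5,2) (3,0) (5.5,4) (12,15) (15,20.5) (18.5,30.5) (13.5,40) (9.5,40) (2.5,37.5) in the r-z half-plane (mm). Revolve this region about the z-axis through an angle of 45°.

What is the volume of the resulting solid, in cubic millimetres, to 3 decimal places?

Volume = 2738.569 mm³

Profile (r,z), 9 vertices: (1.5,2) (3,0) (5.5,4) (12,15) (15,20.5) (18.5,30.5) (13.5,40) (9.5,40) (2.5,37.5)
edge 0: (1.5,2)→(3,0)  cross = 1.5·0 − 3·2 = -6.0000; (r_i+r_j)·cross = 4.5·-6.0000 = -27.0000
edge 1: (3,0)→(5.5,4)  cross = 3·4 − 5.5·0 = 12.0000; (r_i+r_j)·cross = 8.5·12.0000 = 102.0000
edge 2: (5.5,4)→(12,15)  cross = 5.5·15 − 12·4 = 34.5000; (r_i+r_j)·cross = 17.5·34.5000 = 603.7500
edge 3: (12,15)→(15,20.5)  cross = 12·20.5 − 15·15 = 21.0000; (r_i+r_j)·cross = 27·21.0000 = 567.0000
edge 4: (15,20.5)→(18.5,30.5)  cross = 15·30.5 − 18.5·20.5 = 78.2500; (r_i+r_j)·cross = 33.5·78.2500 = 2621.3750
edge 5: (18.5,30.5)→(13.5,40)  cross = 18.5·40 − 13.5·30.5 = 328.2500; (r_i+r_j)·cross = 32·328.2500 = 10504.0000
edge 6: (13.5,40)→(9.5,40)  cross = 13.5·40 − 9.5·40 = 160.0000; (r_i+r_j)·cross = 23·160.0000 = 3680.0000
edge 7: (9.5,40)→(2.5,37.5)  cross = 9.5·37.5 − 2.5·40 = 256.2500; (r_i+r_j)·cross = 12·256.2500 = 3075.0000
edge 8: (2.5,37.5)→(1.5,2)  cross = 2.5·2 − 1.5·37.5 = -51.2500; (r_i+r_j)·cross = 4·-51.2500 = -205.0000
Σcross = 833.0000 → A = |Σcross|/2 = 416.5000 mm²
Σ(r_i+r_j)·cross = 20921.1250 → first moment M = |Σ|/6 = 3486.8542
R_c = M/A = 3486.8542/416.5000 = 8.3718 mm
θ = 45° = 0.785398 rad
V = θ·R_c·A = 0.785398·8.3718·416.5000 = 2738.569 mm³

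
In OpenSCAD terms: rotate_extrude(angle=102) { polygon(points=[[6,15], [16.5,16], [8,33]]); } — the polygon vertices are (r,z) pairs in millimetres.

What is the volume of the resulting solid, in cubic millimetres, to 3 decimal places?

Profile (r,z), 3 vertices: (6,15) (16.5,16) (8,33)
edge 0: (6,15)→(16.5,16)  cross = 6·16 − 16.5·15 = -151.5000; (r_i+r_j)·cross = 22.5·-151.5000 = -3408.7500
edge 1: (16.5,16)→(8,33)  cross = 16.5·33 − 8·16 = 416.5000; (r_i+r_j)·cross = 24.5·416.5000 = 10204.2500
edge 2: (8,33)→(6,15)  cross = 8·15 − 6·33 = -78.0000; (r_i+r_j)·cross = 14·-78.0000 = -1092.0000
Σcross = 187.0000 → A = |Σcross|/2 = 93.5000 mm²
Σ(r_i+r_j)·cross = 5703.5000 → first moment M = |Σ|/6 = 950.5833
R_c = M/A = 950.5833/93.5000 = 10.1667 mm
θ = 102° = 1.780236 rad
V = θ·R_c·A = 1.780236·10.1667·93.5000 = 1692.263 mm³

Volume = 1692.263 mm³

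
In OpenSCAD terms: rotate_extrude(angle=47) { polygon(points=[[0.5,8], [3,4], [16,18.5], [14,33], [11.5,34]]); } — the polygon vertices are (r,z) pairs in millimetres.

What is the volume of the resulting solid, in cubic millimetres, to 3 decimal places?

Profile (r,z), 5 vertices: (0.5,8) (3,4) (16,18.5) (14,33) (11.5,34)
edge 0: (0.5,8)→(3,4)  cross = 0.5·4 − 3·8 = -22.0000; (r_i+r_j)·cross = 3.5·-22.0000 = -77.0000
edge 1: (3,4)→(16,18.5)  cross = 3·18.5 − 16·4 = -8.5000; (r_i+r_j)·cross = 19·-8.5000 = -161.5000
edge 2: (16,18.5)→(14,33)  cross = 16·33 − 14·18.5 = 269.0000; (r_i+r_j)·cross = 30·269.0000 = 8070.0000
edge 3: (14,33)→(11.5,34)  cross = 14·34 − 11.5·33 = 96.5000; (r_i+r_j)·cross = 25.5·96.5000 = 2460.7500
edge 4: (11.5,34)→(0.5,8)  cross = 11.5·8 − 0.5·34 = 75.0000; (r_i+r_j)·cross = 12·75.0000 = 900.0000
Σcross = 410.0000 → A = |Σcross|/2 = 205.0000 mm²
Σ(r_i+r_j)·cross = 11192.2500 → first moment M = |Σ|/6 = 1865.3750
R_c = M/A = 1865.3750/205.0000 = 9.0994 mm
θ = 47° = 0.820305 rad
V = θ·R_c·A = 0.820305·9.0994·205.0000 = 1530.176 mm³

Volume = 1530.176 mm³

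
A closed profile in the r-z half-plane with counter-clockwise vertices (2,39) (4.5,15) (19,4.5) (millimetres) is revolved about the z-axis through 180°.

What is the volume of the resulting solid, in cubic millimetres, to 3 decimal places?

Volume = 4295.932 mm³

Profile (r,z), 3 vertices: (2,39) (4.5,15) (19,4.5)
edge 0: (2,39)→(4.5,15)  cross = 2·15 − 4.5·39 = -145.5000; (r_i+r_j)·cross = 6.5·-145.5000 = -945.7500
edge 1: (4.5,15)→(19,4.5)  cross = 4.5·4.5 − 19·15 = -264.7500; (r_i+r_j)·cross = 23.5·-264.7500 = -6221.6250
edge 2: (19,4.5)→(2,39)  cross = 19·39 − 2·4.5 = 732.0000; (r_i+r_j)·cross = 21·732.0000 = 15372.0000
Σcross = 321.7500 → A = |Σcross|/2 = 160.8750 mm²
Σ(r_i+r_j)·cross = 8204.6250 → first moment M = |Σ|/6 = 1367.4375
R_c = M/A = 1367.4375/160.8750 = 8.5000 mm
θ = 180° = 3.141593 rad
V = θ·R_c·A = 3.141593·8.5000·160.8750 = 4295.932 mm³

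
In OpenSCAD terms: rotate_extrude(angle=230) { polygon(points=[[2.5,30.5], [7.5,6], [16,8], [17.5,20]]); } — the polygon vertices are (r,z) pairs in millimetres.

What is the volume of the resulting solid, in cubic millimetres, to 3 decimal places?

Profile (r,z), 4 vertices: (2.5,30.5) (7.5,6) (16,8) (17.5,20)
edge 0: (2.5,30.5)→(7.5,6)  cross = 2.5·6 − 7.5·30.5 = -213.7500; (r_i+r_j)·cross = 10·-213.7500 = -2137.5000
edge 1: (7.5,6)→(16,8)  cross = 7.5·8 − 16·6 = -36.0000; (r_i+r_j)·cross = 23.5·-36.0000 = -846.0000
edge 2: (16,8)→(17.5,20)  cross = 16·20 − 17.5·8 = 180.0000; (r_i+r_j)·cross = 33.5·180.0000 = 6030.0000
edge 3: (17.5,20)→(2.5,30.5)  cross = 17.5·30.5 − 2.5·20 = 483.7500; (r_i+r_j)·cross = 20·483.7500 = 9675.0000
Σcross = 414.0000 → A = |Σcross|/2 = 207.0000 mm²
Σ(r_i+r_j)·cross = 12721.5000 → first moment M = |Σ|/6 = 2120.2500
R_c = M/A = 2120.2500/207.0000 = 10.2428 mm
θ = 230° = 4.014257 rad
V = θ·R_c·A = 4.014257·10.2428·207.0000 = 8511.229 mm³

Volume = 8511.229 mm³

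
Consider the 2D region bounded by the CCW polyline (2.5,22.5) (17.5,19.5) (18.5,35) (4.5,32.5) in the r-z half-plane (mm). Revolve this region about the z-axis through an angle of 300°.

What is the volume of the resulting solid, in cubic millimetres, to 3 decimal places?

Profile (r,z), 4 vertices: (2.5,22.5) (17.5,19.5) (18.5,35) (4.5,32.5)
edge 0: (2.5,22.5)→(17.5,19.5)  cross = 2.5·19.5 − 17.5·22.5 = -345.0000; (r_i+r_j)·cross = 20·-345.0000 = -6900.0000
edge 1: (17.5,19.5)→(18.5,35)  cross = 17.5·35 − 18.5·19.5 = 251.7500; (r_i+r_j)·cross = 36·251.7500 = 9063.0000
edge 2: (18.5,35)→(4.5,32.5)  cross = 18.5·32.5 − 4.5·35 = 443.7500; (r_i+r_j)·cross = 23·443.7500 = 10206.2500
edge 3: (4.5,32.5)→(2.5,22.5)  cross = 4.5·22.5 − 2.5·32.5 = 20.0000; (r_i+r_j)·cross = 7·20.0000 = 140.0000
Σcross = 370.5000 → A = |Σcross|/2 = 185.2500 mm²
Σ(r_i+r_j)·cross = 12509.2500 → first moment M = |Σ|/6 = 2084.8750
R_c = M/A = 2084.8750/185.2500 = 11.2544 mm
θ = 300° = 5.235988 rad
V = θ·R_c·A = 5.235988·11.2544·185.2500 = 10916.380 mm³

Volume = 10916.380 mm³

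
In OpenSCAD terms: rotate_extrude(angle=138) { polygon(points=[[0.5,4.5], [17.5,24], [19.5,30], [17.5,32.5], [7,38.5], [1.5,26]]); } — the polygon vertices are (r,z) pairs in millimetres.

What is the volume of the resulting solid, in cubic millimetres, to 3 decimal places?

Profile (r,z), 6 vertices: (0.5,4.5) (17.5,24) (19.5,30) (17.5,32.5) (7,38.5) (1.5,26)
edge 0: (0.5,4.5)→(17.5,24)  cross = 0.5·24 − 17.5·4.5 = -66.7500; (r_i+r_j)·cross = 18·-66.7500 = -1201.5000
edge 1: (17.5,24)→(19.5,30)  cross = 17.5·30 − 19.5·24 = 57.0000; (r_i+r_j)·cross = 37·57.0000 = 2109.0000
edge 2: (19.5,30)→(17.5,32.5)  cross = 19.5·32.5 − 17.5·30 = 108.7500; (r_i+r_j)·cross = 37·108.7500 = 4023.7500
edge 3: (17.5,32.5)→(7,38.5)  cross = 17.5·38.5 − 7·32.5 = 446.2500; (r_i+r_j)·cross = 24.5·446.2500 = 10933.1250
edge 4: (7,38.5)→(1.5,26)  cross = 7·26 − 1.5·38.5 = 124.2500; (r_i+r_j)·cross = 8.5·124.2500 = 1056.1250
edge 5: (1.5,26)→(0.5,4.5)  cross = 1.5·4.5 − 0.5·26 = -6.2500; (r_i+r_j)·cross = 2·-6.2500 = -12.5000
Σcross = 663.2500 → A = |Σcross|/2 = 331.6250 mm²
Σ(r_i+r_j)·cross = 16908.0000 → first moment M = |Σ|/6 = 2818.0000
R_c = M/A = 2818.0000/331.6250 = 8.4975 mm
θ = 138° = 2.408554 rad
V = θ·R_c·A = 2.408554·8.4975·331.6250 = 6787.306 mm³

Volume = 6787.306 mm³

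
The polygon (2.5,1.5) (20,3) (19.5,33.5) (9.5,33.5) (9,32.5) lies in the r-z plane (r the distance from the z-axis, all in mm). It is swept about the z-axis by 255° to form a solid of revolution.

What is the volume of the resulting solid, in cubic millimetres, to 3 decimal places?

Volume = 24269.065 mm³

Profile (r,z), 5 vertices: (2.5,1.5) (20,3) (19.5,33.5) (9.5,33.5) (9,32.5)
edge 0: (2.5,1.5)→(20,3)  cross = 2.5·3 − 20·1.5 = -22.5000; (r_i+r_j)·cross = 22.5·-22.5000 = -506.2500
edge 1: (20,3)→(19.5,33.5)  cross = 20·33.5 − 19.5·3 = 611.5000; (r_i+r_j)·cross = 39.5·611.5000 = 24154.2500
edge 2: (19.5,33.5)→(9.5,33.5)  cross = 19.5·33.5 − 9.5·33.5 = 335.0000; (r_i+r_j)·cross = 29·335.0000 = 9715.0000
edge 3: (9.5,33.5)→(9,32.5)  cross = 9.5·32.5 − 9·33.5 = 7.2500; (r_i+r_j)·cross = 18.5·7.2500 = 134.1250
edge 4: (9,32.5)→(2.5,1.5)  cross = 9·1.5 − 2.5·32.5 = -67.7500; (r_i+r_j)·cross = 11.5·-67.7500 = -779.1250
Σcross = 863.5000 → A = |Σcross|/2 = 431.7500 mm²
Σ(r_i+r_j)·cross = 32718.0000 → first moment M = |Σ|/6 = 5453.0000
R_c = M/A = 5453.0000/431.7500 = 12.6300 mm
θ = 255° = 4.450590 rad
V = θ·R_c·A = 4.450590·12.6300·431.7500 = 24269.065 mm³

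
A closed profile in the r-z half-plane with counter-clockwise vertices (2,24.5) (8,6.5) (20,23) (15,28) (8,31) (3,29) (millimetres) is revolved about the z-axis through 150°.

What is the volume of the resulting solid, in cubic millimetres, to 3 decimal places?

Volume = 6264.205 mm³

Profile (r,z), 6 vertices: (2,24.5) (8,6.5) (20,23) (15,28) (8,31) (3,29)
edge 0: (2,24.5)→(8,6.5)  cross = 2·6.5 − 8·24.5 = -183.0000; (r_i+r_j)·cross = 10·-183.0000 = -1830.0000
edge 1: (8,6.5)→(20,23)  cross = 8·23 − 20·6.5 = 54.0000; (r_i+r_j)·cross = 28·54.0000 = 1512.0000
edge 2: (20,23)→(15,28)  cross = 20·28 − 15·23 = 215.0000; (r_i+r_j)·cross = 35·215.0000 = 7525.0000
edge 3: (15,28)→(8,31)  cross = 15·31 − 8·28 = 241.0000; (r_i+r_j)·cross = 23·241.0000 = 5543.0000
edge 4: (8,31)→(3,29)  cross = 8·29 − 3·31 = 139.0000; (r_i+r_j)·cross = 11·139.0000 = 1529.0000
edge 5: (3,29)→(2,24.5)  cross = 3·24.5 − 2·29 = 15.5000; (r_i+r_j)·cross = 5·15.5000 = 77.5000
Σcross = 481.5000 → A = |Σcross|/2 = 240.7500 mm²
Σ(r_i+r_j)·cross = 14356.5000 → first moment M = |Σ|/6 = 2392.7500
R_c = M/A = 2392.7500/240.7500 = 9.9387 mm
θ = 150° = 2.617994 rad
V = θ·R_c·A = 2.617994·9.9387·240.7500 = 6264.205 mm³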